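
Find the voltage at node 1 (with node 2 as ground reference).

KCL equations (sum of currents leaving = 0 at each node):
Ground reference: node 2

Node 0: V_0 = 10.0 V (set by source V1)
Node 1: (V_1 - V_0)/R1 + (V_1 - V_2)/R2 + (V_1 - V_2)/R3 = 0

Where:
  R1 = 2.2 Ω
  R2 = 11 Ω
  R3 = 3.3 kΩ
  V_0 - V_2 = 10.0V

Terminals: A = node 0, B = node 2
Nodal analysis, taking node 2 as the 0 V reference.
Source V1 fixes V_0 = 10 V.
KCL at each unknown node (sum of currents leaving = 0; resistances in Ω):
  Node 1: (V_1 - 10)/2.2 + (V_1 - 0)/11 + (V_1 - 0)/3300 = 0
Collecting terms: 0.5458 × V_1 = 4.545  =>  V_1 = 8.329 V
The requested potential is V_1 = 8.329 V.

Final answer: V_1 = 8.329 V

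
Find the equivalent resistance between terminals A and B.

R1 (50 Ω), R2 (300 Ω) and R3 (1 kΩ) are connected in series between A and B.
Reduce the network between node 0 (A) and node 3 (B) by series/parallel combination:
  Rs1 = R1 + R2 (series, joined only at node 1) = 50 + 300 = 350 Ω
  Rs2 = R3 + Rs1 (series, joined only at node 2) = 1000 + 350 = 1350 Ω
R_eq = 1.35 kΩ

Final answer: 1.35 kΩ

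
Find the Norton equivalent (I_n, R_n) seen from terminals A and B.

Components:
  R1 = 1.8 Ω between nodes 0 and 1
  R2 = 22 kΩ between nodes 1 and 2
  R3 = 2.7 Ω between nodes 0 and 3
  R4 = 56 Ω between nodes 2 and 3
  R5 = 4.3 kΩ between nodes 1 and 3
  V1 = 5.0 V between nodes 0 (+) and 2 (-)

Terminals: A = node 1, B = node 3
Find the Thévenin equivalent first; then I_n = V_th/R_th and R_n = R_th.
Step 1 — V_th is the open-circuit voltage V_A - V_B (nothing connected across the terminals).
Nodal analysis, taking node 2 as the 0 V reference.
Source V1 fixes V_0 = 5 V.
KCL at each unknown node (sum of currents leaving = 0; resistances in Ω):
  Node 1: (V_1 - 5)/1.8 + (V_1 - 0)/22000 + (V_1 - V_3)/4300 = 0
  Node 3: (V_3 - 5)/2.7 + (V_3 - 0)/56 + (V_3 - V_1)/4300 = 0
Collecting terms (coefficients in siemens):
  0.5558·V_1 - 0.0002326·V_3 = 2.778
  0.3885·V_3 - 0.0002326·V_1 = 1.852
Determinant D = (0.5558)(0.3885) - (-0.0002326)(-0.0002326) = 0.2159
V_1 = [(2.778)(0.3885) - (-0.0002326)(1.852)]/D = 4.999 V
V_3 = [(0.5558)(1.852) - (2.778)(-0.0002326)]/D = 4.77 V
V_th = V_1 - V_3 = 4.999 - 4.77 = 0.2293 V
Step 2 — R_th: zero the source — replace V1 by a short circuit (node 2 merges into node 0) — and find the resistance seen between A (node 1) and B (node 3).
Reduce the network between node 1 (A) and node 3 (B) by series/parallel combination:
  Rp1 = R1 ‖ R2 (parallel, both between nodes 0 and 1) = 1/(1/1.8 + 1/22000) = 1.8 Ω
  Rp2 = R3 ‖ R4 (parallel, both between nodes 0 and 3) = 1/(1/2.7 + 1/56) = 2.576 Ω
  Rs1 = Rp1 + Rp2 (series, joined only at node 0) = 1.8 + 2.576 = 4.376 Ω
  Rp3 = R5 ‖ Rs1 (parallel, both between nodes 1 and 3) = 1/(1/4300 + 1/4.376) = 4.371 Ω
R_th = 4.371 Ω
I_n = V_th/R_th = 0.2293/4.371 = 0.05247 A, and R_n = R_th = 4.371 Ω

Final answer: I_n = 0.05247 A, R_n = 4.371 Ω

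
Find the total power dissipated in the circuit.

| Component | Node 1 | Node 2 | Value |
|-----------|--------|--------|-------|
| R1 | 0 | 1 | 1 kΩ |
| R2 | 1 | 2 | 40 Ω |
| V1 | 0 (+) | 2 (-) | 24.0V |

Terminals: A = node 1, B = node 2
Nodal analysis, taking node 2 as the 0 V reference.
Source V1 fixes V_0 = 24 V.
KCL at each unknown node (sum of currents leaving = 0; resistances in Ω):
  Node 1: (V_1 - 24)/1000 + (V_1 - 0)/40 = 0
Collecting terms: 0.026 × V_1 = 0.024  =>  V_1 = 0.9231 V
Power in each resistor, P = (ΔV)²/R:
  P_R1 = (24 - 0.9231)²/1000 = 0.5325 W
  P_R2 = (0.9231 - 0)²/40 = 0.0213 W
P_total = P_R1 + P_R2 = 0.5538 W

Final answer: 0.5538 W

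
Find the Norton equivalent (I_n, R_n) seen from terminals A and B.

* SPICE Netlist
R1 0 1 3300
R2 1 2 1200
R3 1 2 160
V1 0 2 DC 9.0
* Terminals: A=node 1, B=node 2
Find the Thévenin equivalent first; then I_n = V_th/R_th and R_n = R_th.
Step 1 — V_th is the open-circuit voltage V_A - V_B (nothing connected across the terminals).
Nodal analysis, taking node 2 as the 0 V reference.
Source V1 fixes V_0 = 9 V.
KCL at each unknown node (sum of currents leaving = 0; resistances in Ω):
  Node 1: (V_1 - 9)/3300 + (V_1 - 0)/1200 + (V_1 - 0)/160 = 0
Collecting terms: 0.007386 × V_1 = 0.002727  =>  V_1 = 0.3692 V
V_th = V_1 - V_2 = 0.3692 - 0 = 0.3692 V
Step 2 — R_th: zero the source — replace V1 by a short circuit (node 2 merges into node 0) — and find the resistance seen between A (node 1) and B (node 0).
Reduce the network between node 1 (A) and node 0 (B) by series/parallel combination:
  Rp1 = R1 ‖ R2 ‖ R3 (parallel, all between nodes 0 and 1) = 1/(1/3300 + 1/1200 + 1/160) = 135.4 Ω
R_th = 135.4 Ω
I_n = V_th/R_th = 0.3692/135.4 = 0.002727 A, and R_n = R_th = 135.4 Ω

Final answer: I_n = 0.002727 A, R_n = 135.4 Ω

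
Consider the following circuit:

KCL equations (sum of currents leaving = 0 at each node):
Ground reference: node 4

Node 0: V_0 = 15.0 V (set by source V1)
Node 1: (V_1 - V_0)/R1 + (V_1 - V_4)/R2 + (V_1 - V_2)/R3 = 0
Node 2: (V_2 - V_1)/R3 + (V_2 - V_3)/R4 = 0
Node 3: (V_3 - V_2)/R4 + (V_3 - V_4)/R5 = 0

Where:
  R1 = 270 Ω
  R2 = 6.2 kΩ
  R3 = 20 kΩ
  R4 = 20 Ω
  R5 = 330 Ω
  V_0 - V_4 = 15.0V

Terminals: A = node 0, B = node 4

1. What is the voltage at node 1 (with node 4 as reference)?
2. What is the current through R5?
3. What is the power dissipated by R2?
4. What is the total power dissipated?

Nodal analysis, taking node 4 as the 0 V reference.
Source V1 fixes V_0 = 15 V.
KCL at each unknown node (sum of currents leaving = 0; resistances in Ω):
  Node 1: (V_1 - 15)/270 + (V_1 - 0)/6200 + (V_1 - V_2)/20000 = 0
  Node 2: (V_2 - V_1)/20000 + (V_2 - V_3)/20 = 0
  Node 3: (V_3 - V_2)/20 + (V_3 - 0)/330 = 0
Collecting terms (coefficients in siemens):
  0.003915·V_1 - 0.00005·V_2 = 0.05556
  0.05005·V_2 - 0.00005·V_1 - 0.05·V_3 = 0
  0.05303·V_3 - 0.05·V_2 = 0
Solving these 3 simultaneous equations (Gaussian elimination) gives:
  V_1 = 14.19 V, V_2 = 0.2441 V, V_3 = 0.2302 V
Part 1:
  Read off the nodal solution: V_1 = 14.19 V
Part 2:
  I_R5 = (V_3 - V_4)/R5 = (0.2302 - 0)/330 = 0.0006975 A
  Magnitude: I_R5 = 0.0006975 A
Part 3:
  I_R2 = (V_1 - V_4)/R2 = (14.19 - 0)/6200 = 0.002289 A
  P_R2 = I_R2² × R2 = (0.002289)² × 6200 = 0.03249 W
Part 4:
  Power in each resistor, P = (ΔV)²/R:
    P_R1 = (15 - 14.19)²/270 = 0.002409 W
    P_R2 = (14.19 - 0)²/6200 = 0.03249 W
    P_R3 = (14.19 - 0.2441)²/20000 = 0.009729 W
    P_R4 = (0.2441 - 0.2302)²/20 = 0.000009729 W
    P_R5 = (0.2302 - 0)²/330 = 0.0001605 W
  P_total = P_R1 + P_R2 + P_R3 + P_R4 + P_R5 = 0.0448 W

Final answers:
1. V_1 = 14.19 V
2. I_R5 = 0.0006975 A
3. P_R2 = 0.03249 W
4. P_total = 0.0448 W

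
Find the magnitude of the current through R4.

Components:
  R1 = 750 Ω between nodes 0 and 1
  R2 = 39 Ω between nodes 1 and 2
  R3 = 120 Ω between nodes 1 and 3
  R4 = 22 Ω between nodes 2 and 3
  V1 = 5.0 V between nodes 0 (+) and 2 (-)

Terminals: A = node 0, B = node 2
Nodal analysis, taking node 2 as the 0 V reference.
Source V1 fixes V_0 = 5 V.
KCL at each unknown node (sum of currents leaving = 0; resistances in Ω):
  Node 1: (V_1 - 5)/750 + (V_1 - 0)/39 + (V_1 - V_3)/120 = 0
  Node 3: (V_3 - V_1)/120 + (V_3 - 0)/22 = 0
Collecting terms (coefficients in siemens):
  0.03531·V_1 - 0.008333·V_3 = 0.006667
  0.05379·V_3 - 0.008333·V_1 = 0
Determinant D = (0.03531)(0.05379) - (-0.008333)(-0.008333) = 0.00183
V_1 = [(0.006667)(0.05379) - (-0.008333)(0)]/D = 0.196 V
V_3 = [(0.03531)(0) - (0.006667)(-0.008333)]/D = 0.03036 V
I_R4 = (V_2 - V_3)/R4 = (0 - 0.03036)/22 = -0.00138 A
|I_R4| = 0.00138 A

Final answer: |I_R4| = 0.00138 A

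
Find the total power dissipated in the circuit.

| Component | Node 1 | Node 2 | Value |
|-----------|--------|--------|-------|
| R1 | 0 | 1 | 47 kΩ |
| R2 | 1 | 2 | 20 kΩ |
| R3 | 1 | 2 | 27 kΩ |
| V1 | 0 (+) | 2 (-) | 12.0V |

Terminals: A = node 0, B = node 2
Nodal analysis, taking node 2 as the 0 V reference.
Source V1 fixes V_0 = 12 V.
KCL at each unknown node (sum of currents leaving = 0; resistances in Ω):
  Node 1: (V_1 - 12)/47000 + (V_1 - 0)/20000 + (V_1 - 0)/27000 = 0
Collecting terms: 0.0001083 × V_1 = 0.0002553  =>  V_1 = 2.357 V
Power in each resistor, P = (ΔV)²/R:
  P_R1 = (12 - 2.357)²/47000 = 0.001978 W
  P_R2 = (2.357 - 0)²/20000 = 0.0002778 W
  P_R3 = (2.357 - 0)²/27000 = 0.0002058 W
P_total = P_R1 + P_R2 + P_R3 = 0.002462 W

Final answer: 0.002462 W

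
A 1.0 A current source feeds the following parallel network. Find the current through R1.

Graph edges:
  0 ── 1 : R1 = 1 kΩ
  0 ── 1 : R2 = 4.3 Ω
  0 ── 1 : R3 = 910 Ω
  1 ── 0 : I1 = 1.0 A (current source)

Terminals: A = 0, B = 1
All resistors sit directly between nodes 0 and 1, so they are in parallel and share one voltage V; the full source current 1 A splits among them.
1/R_par = 1/1000 + 1/4.3 + 1/910 = 0.2347 S  =>  R_par = 4.262 Ω
V = I × R_par = 1 × 4.262 = 4.262 V
I_R1 = V/R1 = 4.262/1000 = 0.004262 A

Final answer: 0.004262 A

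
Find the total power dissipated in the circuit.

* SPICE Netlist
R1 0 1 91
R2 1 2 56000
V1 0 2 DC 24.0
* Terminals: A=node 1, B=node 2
Nodal analysis, taking node 2 as the 0 V reference.
Source V1 fixes V_0 = 24 V.
KCL at each unknown node (sum of currents leaving = 0; resistances in Ω):
  Node 1: (V_1 - 24)/91 + (V_1 - 0)/56000 = 0
Collecting terms: 0.01101 × V_1 = 0.2637  =>  V_1 = 23.96 V
Power in each resistor, P = (ΔV)²/R:
  P_R1 = (24 - 23.96)²/91 = 0.00001666 W
  P_R2 = (23.96 - 0)²/56000 = 0.01025 W
P_total = P_R1 + P_R2 = 0.01027 W

Final answer: 0.01027 W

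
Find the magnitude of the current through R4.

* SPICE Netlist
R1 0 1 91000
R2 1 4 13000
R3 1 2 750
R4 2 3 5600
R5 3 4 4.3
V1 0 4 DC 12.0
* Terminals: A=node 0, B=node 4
Nodal analysis, taking node 4 as the 0 V reference.
Source V1 fixes V_0 = 12 V.
KCL at each unknown node (sum of currents leaving = 0; resistances in Ω):
  Node 1: (V_1 - 12)/91000 + (V_1 - 0)/13000 + (V_1 - V_2)/750 = 0
  Node 2: (V_2 - V_1)/750 + (V_2 - V_3)/5600 = 0
  Node 3: (V_3 - V_2)/5600 + (V_3 - 0)/4.3 = 0
Collecting terms (coefficients in siemens):
  0.001421·V_1 - 0.001333·V_2 = 0.0001319
  0.001512·V_2 - 0.001333·V_1 - 0.0001786·V_3 = 0
  0.2327·V_3 - 0.0001786·V_2 = 0
Solving these 3 simultaneous equations (Gaussian elimination) gives:
  V_1 = 0.5376 V, V_2 = 0.4742 V, V_3 = 0.0003638 V
I_R4 = (V_2 - V_3)/R4 = (0.4742 - 0.0003638)/5600 = 0.00008461 A
|I_R4| = 0.00008461 A

Final answer: |I_R4| = 8.461e-05 A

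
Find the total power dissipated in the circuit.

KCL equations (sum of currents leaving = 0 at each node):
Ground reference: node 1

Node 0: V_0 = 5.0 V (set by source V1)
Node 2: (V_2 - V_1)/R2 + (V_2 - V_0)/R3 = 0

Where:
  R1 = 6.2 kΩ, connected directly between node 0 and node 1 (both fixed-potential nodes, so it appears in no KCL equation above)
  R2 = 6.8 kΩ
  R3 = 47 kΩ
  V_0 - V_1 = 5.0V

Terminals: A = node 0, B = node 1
Nodal analysis, taking node 1 as the 0 V reference.
Source V1 fixes V_0 = 5 V.
KCL at each unknown node (sum of currents leaving = 0; resistances in Ω):
  Node 2: (V_2 - 0)/6800 + (V_2 - 5)/47000 = 0
Collecting terms: 0.0001683 × V_2 = 0.0001064  =>  V_2 = 0.632 V
Power in each resistor, P = (ΔV)²/R:
  P_R1 = (5 - 0)²/6200 = 0.004032 W
  P_R2 = (0 - 0.632)²/6800 = 0.00005873 W
  P_R3 = (5 - 0.632)²/47000 = 0.000406 W
P_total = P_R1 + P_R2 + P_R3 = 0.004497 W

Final answer: 0.004497 W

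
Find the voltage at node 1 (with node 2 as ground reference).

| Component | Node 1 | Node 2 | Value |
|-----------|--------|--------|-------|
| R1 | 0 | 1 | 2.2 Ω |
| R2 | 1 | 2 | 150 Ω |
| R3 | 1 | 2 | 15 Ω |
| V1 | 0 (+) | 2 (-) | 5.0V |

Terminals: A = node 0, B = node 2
Nodal analysis, taking node 2 as the 0 V reference.
Source V1 fixes V_0 = 5 V.
KCL at each unknown node (sum of currents leaving = 0; resistances in Ω):
  Node 1: (V_1 - 5)/2.2 + (V_1 - 0)/150 + (V_1 - 0)/15 = 0
Collecting terms: 0.5279 × V_1 = 2.273  =>  V_1 = 4.305 V
The requested potential is V_1 = 4.305 V.

Final answer: V_1 = 4.305 V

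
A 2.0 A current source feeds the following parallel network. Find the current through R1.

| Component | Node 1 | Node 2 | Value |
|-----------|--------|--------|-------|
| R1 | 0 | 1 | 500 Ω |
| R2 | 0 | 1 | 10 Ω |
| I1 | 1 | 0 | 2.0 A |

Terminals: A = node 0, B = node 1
All resistors sit directly between nodes 0 and 1, so they are in parallel and share one voltage V; the full source current 2 A splits among them.
1/R_par = 1/500 + 1/10 = 0.102 S  =>  R_par = 9.804 Ω
V = I × R_par = 2 × 9.804 = 19.61 V
I_R1 = V/R1 = 19.61/500 = 0.03922 A

Final answer: 0.03922 A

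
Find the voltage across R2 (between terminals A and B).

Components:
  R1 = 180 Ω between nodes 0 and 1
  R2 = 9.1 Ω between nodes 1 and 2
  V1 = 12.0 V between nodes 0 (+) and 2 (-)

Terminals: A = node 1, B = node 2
R1 and R2 are in series across V1 (node 0 → node 1 → node 2), and the output A–B is taken across R2, so this is a voltage divider.
Series current: I = V1/(R1 + R2) = 12/(180 + 9.1) = 12/189.1 = 0.06346 A
V_R2 = I × R2 = V1 × R2/(R1 + R2) = 12 × 9.1/189.1 = 0.5775 V

Final answer: 0.5775 V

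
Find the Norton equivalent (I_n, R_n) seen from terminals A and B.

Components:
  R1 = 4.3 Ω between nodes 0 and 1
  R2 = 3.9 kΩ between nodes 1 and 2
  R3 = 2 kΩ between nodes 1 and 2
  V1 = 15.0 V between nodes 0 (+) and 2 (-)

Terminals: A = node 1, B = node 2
Find the Thévenin equivalent first; then I_n = V_th/R_th and R_n = R_th.
Step 1 — V_th is the open-circuit voltage V_A - V_B (nothing connected across the terminals).
Nodal analysis, taking node 2 as the 0 V reference.
Source V1 fixes V_0 = 15 V.
KCL at each unknown node (sum of currents leaving = 0; resistances in Ω):
  Node 1: (V_1 - 15)/4.3 + (V_1 - 0)/3900 + (V_1 - 0)/2000 = 0
Collecting terms: 0.2333 × V_1 = 3.488  =>  V_1 = 14.95 V
V_th = V_1 - V_2 = 14.95 - 0 = 14.95 V
Step 2 — R_th: zero the source — replace V1 by a short circuit (node 2 merges into node 0) — and find the resistance seen between A (node 1) and B (node 0).
Reduce the network between node 1 (A) and node 0 (B) by series/parallel combination:
  Rp1 = R1 ‖ R2 ‖ R3 (parallel, all between nodes 0 and 1) = 1/(1/4.3 + 1/3900 + 1/2000) = 4.286 Ω
R_th = 4.286 Ω
I_n = V_th/R_th = 14.95/4.286 = 3.488 A, and R_n = R_th = 4.286 Ω

Final answer: I_n = 3.488 A, R_n = 4.286 Ω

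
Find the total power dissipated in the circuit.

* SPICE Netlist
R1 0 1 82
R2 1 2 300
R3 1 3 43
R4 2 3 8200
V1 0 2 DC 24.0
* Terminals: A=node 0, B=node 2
Nodal analysis, taking node 2 as the 0 V reference.
Source V1 fixes V_0 = 24 V.
KCL at each unknown node (sum of currents leaving = 0; resistances in Ω):
  Node 1: (V_1 - 24)/82 + (V_1 - 0)/300 + (V_1 - V_3)/43 = 0
  Node 3: (V_3 - V_1)/43 + (V_3 - 0)/8200 = 0
Collecting terms (coefficients in siemens):
  0.03878·V_1 - 0.02326·V_3 = 0.2927
  0.02338·V_3 - 0.02326·V_1 = 0
Determinant D = (0.03878)(0.02338) - (-0.02326)(-0.02326) = 0.0003659
V_1 = [(0.2927)(0.02338) - (-0.02326)(0)]/D = 18.7 V
V_3 = [(0.03878)(0) - (0.2927)(-0.02326)]/D = 18.6 V
Power in each resistor, P = (ΔV)²/R:
  P_R1 = (24 - 18.7)²/82 = 0.3423 W
  P_R2 = (18.7 - 0)²/300 = 1.166 W
  P_R3 = (18.7 - 18.6)²/43 = 0.0002213 W
  P_R4 = (0 - 18.6)²/8200 = 0.04221 W
P_total = P_R1 + P_R2 + P_R3 + P_R4 = 1.551 W

Final answer: 1.551 W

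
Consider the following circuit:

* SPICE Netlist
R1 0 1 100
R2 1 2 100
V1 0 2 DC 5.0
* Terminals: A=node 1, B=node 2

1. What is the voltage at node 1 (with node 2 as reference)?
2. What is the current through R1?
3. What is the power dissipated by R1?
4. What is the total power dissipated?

Nodal analysis, taking node 2 as the 0 V reference.
Source V1 fixes V_0 = 5 V.
KCL at each unknown node (sum of currents leaving = 0; resistances in Ω):
  Node 1: (V_1 - 5)/100 + (V_1 - 0)/100 = 0
Collecting terms: 0.02 × V_1 = 0.05  =>  V_1 = 2.5 V
Part 1:
  Read off the nodal solution: V_1 = 2.5 V
Part 2:
  I_R1 = (V_0 - V_1)/R1 = (5 - 2.5)/100 = 0.025 A
  Magnitude: I_R1 = 0.025 A
Part 3:
  I_R1 = (V_0 - V_1)/R1 = (5 - 2.5)/100 = 0.025 A
  P_R1 = I_R1² × R1 = (0.025)² × 100 = 0.0625 W
Part 4:
  Power in each resistor, P = (ΔV)²/R:
    P_R1 = (5 - 2.5)²/100 = 0.0625 W
    P_R2 = (2.5 - 0)²/100 = 0.0625 W
  P_total = P_R1 + P_R2 = 0.125 W

Final answers:
1. V_1 = 2.5 V
2. I_R1 = 0.025 A
3. P_R1 = 0.0625 W
4. P_total = 0.125 W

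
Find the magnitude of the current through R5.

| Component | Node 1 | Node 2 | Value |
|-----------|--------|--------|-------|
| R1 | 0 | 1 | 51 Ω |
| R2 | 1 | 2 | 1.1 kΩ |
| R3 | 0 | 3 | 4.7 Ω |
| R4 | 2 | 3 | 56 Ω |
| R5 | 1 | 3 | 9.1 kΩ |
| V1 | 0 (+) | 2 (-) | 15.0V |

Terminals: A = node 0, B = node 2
Nodal analysis, taking node 2 as the 0 V reference.
Source V1 fixes V_0 = 15 V.
KCL at each unknown node (sum of currents leaving = 0; resistances in Ω):
  Node 1: (V_1 - 15)/51 + (V_1 - 0)/1100 + (V_1 - V_3)/9100 = 0
  Node 3: (V_3 - 15)/4.7 + (V_3 - 0)/56 + (V_3 - V_1)/9100 = 0
Collecting terms (coefficients in siemens):
  0.02063·V_1 - 0.0001099·V_3 = 0.2941
  0.2307·V_3 - 0.0001099·V_1 = 3.191
Determinant D = (0.02063)(0.2307) - (-0.0001099)(-0.0001099) = 0.004759
V_1 = [(0.2941)(0.2307) - (-0.0001099)(3.191)]/D = 14.33 V
V_3 = [(0.02063)(3.191) - (0.2941)(-0.0001099)]/D = 13.84 V
I_R5 = (V_1 - V_3)/R5 = (14.33 - 13.84)/9100 = 0.00005428 A
|I_R5| = 0.00005428 A

Final answer: |I_R5| = 5.428e-05 A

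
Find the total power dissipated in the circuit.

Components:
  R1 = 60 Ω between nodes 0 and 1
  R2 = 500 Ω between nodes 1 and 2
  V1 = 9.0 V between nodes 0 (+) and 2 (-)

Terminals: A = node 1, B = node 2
Nodal analysis, taking node 2 as the 0 V reference.
Source V1 fixes V_0 = 9 V.
KCL at each unknown node (sum of currents leaving = 0; resistances in Ω):
  Node 1: (V_1 - 9)/60 + (V_1 - 0)/500 = 0
Collecting terms: 0.01867 × V_1 = 0.15  =>  V_1 = 8.036 V
Power in each resistor, P = (ΔV)²/R:
  P_R1 = (9 - 8.036)²/60 = 0.0155 W
  P_R2 = (8.036 - 0)²/500 = 0.1291 W
P_total = P_R1 + P_R2 = 0.1446 W

Final answer: 0.1446 W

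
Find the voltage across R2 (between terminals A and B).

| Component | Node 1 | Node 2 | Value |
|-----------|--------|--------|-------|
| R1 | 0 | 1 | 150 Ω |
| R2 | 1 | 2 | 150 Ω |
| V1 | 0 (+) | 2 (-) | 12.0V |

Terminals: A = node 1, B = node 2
R1 and R2 are in series across V1 (node 0 → node 1 → node 2), and the output A–B is taken across R2, so this is a voltage divider.
Series current: I = V1/(R1 + R2) = 12/(150 + 150) = 12/300 = 0.04 A
V_R2 = I × R2 = V1 × R2/(R1 + R2) = 12 × 150/300 = 6 V

Final answer: 6 V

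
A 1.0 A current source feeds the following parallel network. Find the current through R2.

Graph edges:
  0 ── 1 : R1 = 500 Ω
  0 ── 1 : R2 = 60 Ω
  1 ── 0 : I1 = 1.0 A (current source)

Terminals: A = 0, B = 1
All resistors sit directly between nodes 0 and 1, so they are in parallel and share one voltage V; the full source current 1 A splits among them.
1/R_par = 1/500 + 1/60 = 0.01867 S  =>  R_par = 53.57 Ω
V = I × R_par = 1 × 53.57 = 53.57 V
I_R2 = V/R2 = 53.57/60 = 0.8929 A

Final answer: 0.8929 A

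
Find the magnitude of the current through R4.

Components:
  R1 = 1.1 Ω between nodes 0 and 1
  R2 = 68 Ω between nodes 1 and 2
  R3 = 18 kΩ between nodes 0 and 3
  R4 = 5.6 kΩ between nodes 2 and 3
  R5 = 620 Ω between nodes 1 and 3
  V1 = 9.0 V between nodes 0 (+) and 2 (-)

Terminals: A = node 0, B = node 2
Nodal analysis, taking node 2 as the 0 V reference.
Source V1 fixes V_0 = 9 V.
KCL at each unknown node (sum of currents leaving = 0; resistances in Ω):
  Node 1: (V_1 - 9)/1.1 + (V_1 - 0)/68 + (V_1 - V_3)/620 = 0
  Node 3: (V_3 - 9)/18000 + (V_3 - 0)/5600 + (V_3 - V_1)/620 = 0
Collecting terms (coefficients in siemens):
  0.9254·V_1 - 0.001613·V_3 = 8.182
  0.001847·V_3 - 0.001613·V_1 = 0.0005
Determinant D = (0.9254)(0.001847) - (-0.001613)(-0.001613) = 0.001707
V_1 = [(8.182)(0.001847) - (-0.001613)(0.0005)]/D = 8.855 V
V_3 = [(0.9254)(0.0005) - (8.182)(-0.001613)]/D = 8.003 V
I_R4 = (V_2 - V_3)/R4 = (0 - 8.003)/5600 = -0.001429 A
|I_R4| = 0.001429 A

Final answer: |I_R4| = 0.001429 A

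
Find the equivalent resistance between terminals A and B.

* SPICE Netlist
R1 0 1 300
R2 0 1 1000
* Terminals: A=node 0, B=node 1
Reduce the network between node 0 (A) and node 1 (B) by series/parallel combination:
  Rp1 = R1 ‖ R2 (parallel, both between nodes 0 and 1) = 1/(1/300 + 1/1000) = 230.8 Ω
R_eq = 230.8 Ω

Final answer: 230.8 Ω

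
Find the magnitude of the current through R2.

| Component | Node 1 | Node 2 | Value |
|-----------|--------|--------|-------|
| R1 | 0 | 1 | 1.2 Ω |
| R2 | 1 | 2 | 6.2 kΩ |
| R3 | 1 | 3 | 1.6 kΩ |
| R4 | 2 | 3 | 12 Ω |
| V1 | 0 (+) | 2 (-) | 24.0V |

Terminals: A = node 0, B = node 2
Nodal analysis, taking node 2 as the 0 V reference.
Source V1 fixes V_0 = 24 V.
KCL at each unknown node (sum of currents leaving = 0; resistances in Ω):
  Node 1: (V_1 - 24)/1.2 + (V_1 - 0)/6200 + (V_1 - V_3)/1600 = 0
  Node 3: (V_3 - V_1)/1600 + (V_3 - 0)/12 = 0
Collecting terms (coefficients in siemens):
  0.8341·V_1 - 0.000625·V_3 = 20
  0.08396·V_3 - 0.000625·V_1 = 0
Determinant D = (0.8341)(0.08396) - (-0.000625)(-0.000625) = 0.07003
V_1 = [(20)(0.08396) - (-0.000625)(0)]/D = 23.98 V
V_3 = [(0.8341)(0) - (20)(-0.000625)]/D = 0.1785 V
I_R2 = (V_1 - V_2)/R2 = (23.98 - 0)/6200 = 0.003867 A
|I_R2| = 0.003867 A

Final answer: |I_R2| = 0.003867 A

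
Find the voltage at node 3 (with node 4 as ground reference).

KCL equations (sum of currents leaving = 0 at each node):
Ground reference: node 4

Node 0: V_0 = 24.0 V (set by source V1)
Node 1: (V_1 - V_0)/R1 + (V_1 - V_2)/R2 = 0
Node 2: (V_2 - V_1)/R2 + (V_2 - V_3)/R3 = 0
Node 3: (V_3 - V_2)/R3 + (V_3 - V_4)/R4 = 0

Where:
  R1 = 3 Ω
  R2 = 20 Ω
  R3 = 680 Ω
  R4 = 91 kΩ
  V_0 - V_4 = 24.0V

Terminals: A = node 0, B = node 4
Nodal analysis, taking node 4 as the 0 V reference.
Source V1 fixes V_0 = 24 V.
KCL at each unknown node (sum of currents leaving = 0; resistances in Ω):
  Node 1: (V_1 - 24)/3 + (V_1 - V_2)/20 = 0
  Node 2: (V_2 - V_1)/20 + (V_2 - V_3)/680 = 0
  Node 3: (V_3 - V_2)/680 + (V_3 - 0)/91000 = 0
Collecting terms (coefficients in siemens):
  0.3833·V_1 - 0.05·V_2 = 8
  0.05147·V_2 - 0.05·V_1 - 0.001471·V_3 = 0
  0.001482·V_3 - 0.001471·V_2 = 0
Solving these 3 simultaneous equations (Gaussian elimination) gives:
  V_1 = 24 V, V_2 = 23.99 V, V_3 = 23.82 V
The requested potential is V_3 = 23.82 V.

Final answer: V_3 = 23.82 V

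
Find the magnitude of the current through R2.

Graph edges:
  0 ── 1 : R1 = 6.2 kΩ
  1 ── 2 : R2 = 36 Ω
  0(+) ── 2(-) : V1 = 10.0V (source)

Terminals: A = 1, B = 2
Nodal analysis, taking node 2 as the 0 V reference.
Source V1 fixes V_0 = 10 V.
KCL at each unknown node (sum of currents leaving = 0; resistances in Ω):
  Node 1: (V_1 - 10)/6200 + (V_1 - 0)/36 = 0
Collecting terms: 0.02794 × V_1 = 0.001613  =>  V_1 = 0.05773 V
I_R2 = (V_1 - V_2)/R2 = (0.05773 - 0)/36 = 0.001604 A
|I_R2| = 0.001604 A

Final answer: |I_R2| = 0.001604 A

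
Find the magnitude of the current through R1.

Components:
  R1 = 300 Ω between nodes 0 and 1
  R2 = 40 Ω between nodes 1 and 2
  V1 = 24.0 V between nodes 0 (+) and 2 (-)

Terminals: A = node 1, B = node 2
Nodal analysis, taking node 2 as the 0 V reference.
Source V1 fixes V_0 = 24 V.
KCL at each unknown node (sum of currents leaving = 0; resistances in Ω):
  Node 1: (V_1 - 24)/300 + (V_1 - 0)/40 = 0
Collecting terms: 0.02833 × V_1 = 0.08  =>  V_1 = 2.824 V
I_R1 = (V_0 - V_1)/R1 = (24 - 2.824)/300 = 0.07059 A
|I_R1| = 0.07059 A

Final answer: |I_R1| = 0.07059 A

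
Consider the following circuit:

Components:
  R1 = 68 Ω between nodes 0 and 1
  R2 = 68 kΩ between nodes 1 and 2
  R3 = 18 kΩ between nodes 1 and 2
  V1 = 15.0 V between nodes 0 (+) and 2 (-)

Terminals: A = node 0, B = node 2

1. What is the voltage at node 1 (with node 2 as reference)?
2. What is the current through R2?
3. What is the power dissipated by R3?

Nodal analysis, taking node 2 as the 0 V reference.
Source V1 fixes V_0 = 15 V.
KCL at each unknown node (sum of currents leaving = 0; resistances in Ω):
  Node 1: (V_1 - 15)/68 + (V_1 - 0)/68000 + (V_1 - 0)/18000 = 0
Collecting terms: 0.01478 × V_1 = 0.2206  =>  V_1 = 14.93 V
Part 1:
  Read off the nodal solution: V_1 = 14.93 V
Part 2:
  I_R2 = (V_1 - V_2)/R2 = (14.93 - 0)/68000 = 0.0002195 A
  Magnitude: I_R2 = 0.0002195 A
Part 3:
  I_R3 = (V_1 - V_2)/R3 = (14.93 - 0)/18000 = 0.0008294 A
  P_R3 = I_R3² × R3 = (0.0008294)² × 18000 = 0.01238 W

Final answers:
1. V_1 = 14.93 V
2. I_R2 = 0.0002195 A
3. P_R3 = 0.01238 W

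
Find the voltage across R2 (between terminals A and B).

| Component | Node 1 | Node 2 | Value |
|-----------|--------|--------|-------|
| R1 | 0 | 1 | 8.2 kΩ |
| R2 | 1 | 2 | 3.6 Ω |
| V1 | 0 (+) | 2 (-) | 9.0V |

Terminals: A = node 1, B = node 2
R1 and R2 are in series across V1 (node 0 → node 1 → node 2), and the output A–B is taken across R2, so this is a voltage divider.
Series current: I = V1/(R1 + R2) = 9/(8200 + 3.6) = 9/8204 = 0.001097 A
V_R2 = I × R2 = V1 × R2/(R1 + R2) = 9 × 3.6/8204 = 0.003949 V

Final answer: 0.003949 V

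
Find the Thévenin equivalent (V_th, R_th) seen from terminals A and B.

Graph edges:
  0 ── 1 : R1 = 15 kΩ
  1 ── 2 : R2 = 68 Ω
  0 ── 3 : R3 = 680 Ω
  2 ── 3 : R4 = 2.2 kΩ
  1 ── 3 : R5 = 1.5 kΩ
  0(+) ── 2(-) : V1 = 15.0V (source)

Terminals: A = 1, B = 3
Step 1 — V_th is the open-circuit voltage V_A - V_B (nothing connected across the terminals).
Nodal analysis, taking node 2 as the 0 V reference.
Source V1 fixes V_0 = 15 V.
KCL at each unknown node (sum of currents leaving = 0; resistances in Ω):
  Node 1: (V_1 - 15)/15000 + (V_1 - 0)/68 + (V_1 - V_3)/1500 = 0
  Node 3: (V_3 - 15)/680 + (V_3 - 0)/2200 + (V_3 - V_1)/1500 = 0
Collecting terms (coefficients in siemens):
  0.01544·V_1 - 0.0006667·V_3 = 0.001
  0.002592·V_3 - 0.0006667·V_1 = 0.02206
Determinant D = (0.01544)(0.002592) - (-0.0006667)(-0.0006667) = 0.00003957
V_1 = [(0.001)(0.002592) - (-0.0006667)(0.02206)]/D = 0.4371 V
V_3 = [(0.01544)(0.02206) - (0.001)(-0.0006667)]/D = 8.623 V
V_th = V_1 - V_3 = 0.4371 - 8.623 = -8.186 V
Step 2 — R_th: zero the source — replace V1 by a short circuit (node 2 merges into node 0) — and find the resistance seen between A (node 1) and B (node 3).
Reduce the network between node 1 (A) and node 3 (B) by series/parallel combination:
  Rp1 = R1 ‖ R2 (parallel, both between nodes 0 and 1) = 1/(1/15000 + 1/68) = 67.69 Ω
  Rp2 = R3 ‖ R4 (parallel, both between nodes 0 and 3) = 1/(1/680 + 1/2200) = 519.4 Ω
  Rs1 = Rp1 + Rp2 (series, joined only at node 0) = 67.69 + 519.4 = 587.1 Ω
  Rp3 = R5 ‖ Rs1 (parallel, both between nodes 1 and 3) = 1/(1/1500 + 1/587.1) = 422 Ω
R_th = 422 Ω

Final answer: V_th = -8.186 V, R_th = 422 Ω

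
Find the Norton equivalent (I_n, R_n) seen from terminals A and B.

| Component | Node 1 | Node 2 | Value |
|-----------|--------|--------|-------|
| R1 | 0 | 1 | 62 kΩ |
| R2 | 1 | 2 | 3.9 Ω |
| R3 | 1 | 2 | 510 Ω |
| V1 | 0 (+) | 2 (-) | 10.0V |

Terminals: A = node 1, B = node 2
Find the Thévenin equivalent first; then I_n = V_th/R_th and R_n = R_th.
Step 1 — V_th is the open-circuit voltage V_A - V_B (nothing connected across the terminals).
Nodal analysis, taking node 2 as the 0 V reference.
Source V1 fixes V_0 = 10 V.
KCL at each unknown node (sum of currents leaving = 0; resistances in Ω):
  Node 1: (V_1 - 10)/62000 + (V_1 - 0)/3.9 + (V_1 - 0)/510 = 0
Collecting terms: 0.2584 × V_1 = 0.0001613  =>  V_1 = 0.0006242 V
V_th = V_1 - V_2 = 0.0006242 - 0 = 0.0006242 V
Step 2 — R_th: zero the source — replace V1 by a short circuit (node 2 merges into node 0) — and find the resistance seen between A (node 1) and B (node 0).
Reduce the network between node 1 (A) and node 0 (B) by series/parallel combination:
  Rp1 = R1 ‖ R2 ‖ R3 (parallel, all between nodes 0 and 1) = 1/(1/62000 + 1/3.9 + 1/510) = 3.87 Ω
R_th = 3.87 Ω
I_n = V_th/R_th = 0.0006242/3.87 = 0.0001613 A, and R_n = R_th = 3.87 Ω

Final answer: I_n = 0.0001613 A, R_n = 3.87 Ω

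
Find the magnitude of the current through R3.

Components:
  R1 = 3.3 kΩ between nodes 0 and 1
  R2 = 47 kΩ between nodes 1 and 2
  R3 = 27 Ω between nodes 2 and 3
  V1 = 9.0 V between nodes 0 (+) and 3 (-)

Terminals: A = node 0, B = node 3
Nodal analysis, taking node 3 as the 0 V reference.
Source V1 fixes V_0 = 9 V.
KCL at each unknown node (sum of currents leaving = 0; resistances in Ω):
  Node 1: (V_1 - 9)/3300 + (V_1 - V_2)/47000 = 0
  Node 2: (V_2 - V_1)/47000 + (V_2 - 0)/27 = 0
Collecting terms (coefficients in siemens):
  0.0003243·V_1 - 0.00002128·V_2 = 0.002727
  0.03706·V_2 - 0.00002128·V_1 = 0
Determinant D = (0.0003243)(0.03706) - (-0.00002128)(-0.00002128) = 0.00001202
V_1 = [(0.002727)(0.03706) - (-0.00002128)(0)]/D = 8.41 V
V_2 = [(0.0003243)(0) - (0.002727)(-0.00002128)]/D = 0.004828 V
I_R3 = (V_2 - V_3)/R3 = (0.004828 - 0)/27 = 0.0001788 A
|I_R3| = 0.0001788 A

Final answer: |I_R3| = 0.0001788 A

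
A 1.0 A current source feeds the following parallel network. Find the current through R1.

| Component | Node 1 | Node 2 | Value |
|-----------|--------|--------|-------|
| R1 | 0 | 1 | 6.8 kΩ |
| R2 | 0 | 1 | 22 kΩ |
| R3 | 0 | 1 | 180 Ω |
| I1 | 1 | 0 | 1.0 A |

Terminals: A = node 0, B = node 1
All resistors sit directly between nodes 0 and 1, so they are in parallel and share one voltage V; the full source current 1 A splits among them.
1/R_par = 1/6800 + 1/22000 + 1/180 = 0.005748 S  =>  R_par = 174 Ω
V = I × R_par = 1 × 174 = 174 V
I_R1 = V/R1 = 174/6800 = 0.02558 A

Final answer: 0.02558 A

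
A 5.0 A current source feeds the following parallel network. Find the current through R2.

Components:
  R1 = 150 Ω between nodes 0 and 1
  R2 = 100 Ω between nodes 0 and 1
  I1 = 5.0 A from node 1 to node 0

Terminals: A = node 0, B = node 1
All resistors sit directly between nodes 0 and 1, so they are in parallel and share one voltage V; the full source current 5 A splits among them.
1/R_par = 1/150 + 1/100 = 0.01667 S  =>  R_par = 60 Ω
V = I × R_par = 5 × 60 = 300 V
I_R2 = V/R2 = 300/100 = 3 A

Final answer: 3 A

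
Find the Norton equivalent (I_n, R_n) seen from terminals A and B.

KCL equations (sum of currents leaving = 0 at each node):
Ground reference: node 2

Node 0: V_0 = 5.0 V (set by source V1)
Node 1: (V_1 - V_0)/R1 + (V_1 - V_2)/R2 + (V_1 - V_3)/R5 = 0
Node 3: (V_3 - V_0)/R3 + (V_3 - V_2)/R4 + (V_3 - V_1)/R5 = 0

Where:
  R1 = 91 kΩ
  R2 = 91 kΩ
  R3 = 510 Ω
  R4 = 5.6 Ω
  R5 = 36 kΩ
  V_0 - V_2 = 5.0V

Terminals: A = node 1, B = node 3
Find the Thévenin equivalent first; then I_n = V_th/R_th and R_n = R_th.
Step 1 — V_th is the open-circuit voltage V_A - V_B (nothing connected across the terminals).
Nodal analysis, taking node 2 as the 0 V reference.
Source V1 fixes V_0 = 5 V.
KCL at each unknown node (sum of currents leaving = 0; resistances in Ω):
  Node 1: (V_1 - 5)/91000 + (V_1 - 0)/91000 + (V_1 - V_3)/36000 = 0
  Node 3: (V_3 - 5)/510 + (V_3 - 0)/5.6 + (V_3 - V_1)/36000 = 0
Collecting terms (coefficients in siemens):
  0.00004976·V_1 - 0.00002778·V_3 = 0.00005495
  0.1806·V_3 - 0.00002778·V_1 = 0.009804
Determinant D = (0.00004976)(0.1806) - (-0.00002778)(-0.00002778) = 0.000008983
V_1 = [(0.00005495)(0.1806) - (-0.00002778)(0.009804)]/D = 1.135 V
V_3 = [(0.00004976)(0.009804) - (0.00005495)(-0.00002778)]/D = 0.05447 V
V_th = V_1 - V_3 = 1.135 - 0.05447 = 1.08 V
Step 2 — R_th: zero the source — replace V1 by a short circuit (node 2 merges into node 0) — and find the resistance seen between A (node 1) and B (node 3).
Reduce the network between node 1 (A) and node 3 (B) by series/parallel combination:
  Rp1 = R1 ‖ R2 (parallel, both between nodes 0 and 1) = 1/(1/91000 + 1/91000) = 45500 Ω
  Rp2 = R3 ‖ R4 (parallel, both between nodes 0 and 3) = 1/(1/510 + 1/5.6) = 5.539 Ω
  Rs1 = Rp1 + Rp2 (series, joined only at node 0) = 45500 + 5.539 = 45510 Ω
  Rp3 = R5 ‖ Rs1 (parallel, both between nodes 1 and 3) = 1/(1/36000 + 1/45510) = 20100 Ω
R_th = 20.1 kΩ
I_n = V_th/R_th = 1.08/20100 = 0.00005374 A, and R_n = R_th = 20.1 kΩ

Final answer: I_n = 5.374e-05 A, R_n = 20.1 kΩ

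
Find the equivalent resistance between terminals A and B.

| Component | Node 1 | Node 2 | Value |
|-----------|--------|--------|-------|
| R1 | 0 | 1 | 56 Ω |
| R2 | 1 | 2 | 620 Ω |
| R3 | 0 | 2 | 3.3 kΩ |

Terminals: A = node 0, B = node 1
Reduce the network between node 0 (A) and node 1 (B) by series/parallel combination:
  Rs1 = R3 + R2 (series, joined only at node 2) = 3300 + 620 = 3920 Ω
  Rp1 = R1 ‖ Rs1 (parallel, both between nodes 0 and 1) = 1/(1/56 + 1/3920) = 55.21 Ω
R_eq = 55.21 Ω

Final answer: 55.21 Ω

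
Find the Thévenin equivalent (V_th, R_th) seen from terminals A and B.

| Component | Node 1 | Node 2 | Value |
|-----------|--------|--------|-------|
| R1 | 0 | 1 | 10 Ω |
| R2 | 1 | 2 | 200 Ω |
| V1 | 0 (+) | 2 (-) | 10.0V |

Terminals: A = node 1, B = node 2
Step 1 — V_th is the open-circuit voltage V_A - V_B (nothing connected across the terminals).
Nodal analysis, taking node 2 as the 0 V reference.
Source V1 fixes V_0 = 10 V.
KCL at each unknown node (sum of currents leaving = 0; resistances in Ω):
  Node 1: (V_1 - 10)/10 + (V_1 - 0)/200 = 0
Collecting terms: 0.105 × V_1 = 1  =>  V_1 = 9.524 V
V_th = V_1 - V_2 = 9.524 - 0 = 9.524 V
Step 2 — R_th: zero the source — replace V1 by a short circuit (node 2 merges into node 0) — and find the resistance seen between A (node 1) and B (node 0).
Reduce the network between node 1 (A) and node 0 (B) by series/parallel combination:
  Rp1 = R1 ‖ R2 (parallel, both between nodes 0 and 1) = 1/(1/10 + 1/200) = 9.524 Ω
R_th = 9.524 Ω

Final answer: V_th = 9.524 V, R_th = 9.524 Ω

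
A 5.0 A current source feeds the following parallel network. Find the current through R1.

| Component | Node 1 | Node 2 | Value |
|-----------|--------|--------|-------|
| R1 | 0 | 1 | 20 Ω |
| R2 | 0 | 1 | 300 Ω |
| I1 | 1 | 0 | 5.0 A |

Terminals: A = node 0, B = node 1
All resistors sit directly between nodes 0 and 1, so they are in parallel and share one voltage V; the full source current 5 A splits among them.
1/R_par = 1/20 + 1/300 = 0.05333 S  =>  R_par = 18.75 Ω
V = I × R_par = 5 × 18.75 = 93.75 V
I_R1 = V/R1 = 93.75/20 = 4.688 A

Final answer: 4.688 A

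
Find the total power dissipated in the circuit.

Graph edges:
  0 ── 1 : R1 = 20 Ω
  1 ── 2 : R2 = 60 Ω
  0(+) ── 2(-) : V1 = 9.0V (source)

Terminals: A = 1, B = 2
Nodal analysis, taking node 2 as the 0 V reference.
Source V1 fixes V_0 = 9 V.
KCL at each unknown node (sum of currents leaving = 0; resistances in Ω):
  Node 1: (V_1 - 9)/20 + (V_1 - 0)/60 = 0
Collecting terms: 0.06667 × V_1 = 0.45  =>  V_1 = 6.75 V
Power in each resistor, P = (ΔV)²/R:
  P_R1 = (9 - 6.75)²/20 = 0.2531 W
  P_R2 = (6.75 - 0)²/60 = 0.7594 W
P_total = P_R1 + P_R2 = 1.012 W

Final answer: 1.012 W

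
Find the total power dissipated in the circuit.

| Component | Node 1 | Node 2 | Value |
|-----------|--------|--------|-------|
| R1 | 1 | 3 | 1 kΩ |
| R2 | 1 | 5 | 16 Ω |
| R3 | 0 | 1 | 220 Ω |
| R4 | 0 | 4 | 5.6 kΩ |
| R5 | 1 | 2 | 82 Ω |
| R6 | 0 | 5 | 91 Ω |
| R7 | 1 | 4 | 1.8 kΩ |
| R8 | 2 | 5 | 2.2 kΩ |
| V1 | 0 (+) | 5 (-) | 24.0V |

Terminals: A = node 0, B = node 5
Nodal analysis, taking node 5 as the 0 V reference.
Source V1 fixes V_0 = 24 V.
KCL at each unknown node (sum of currents leaving = 0; resistances in Ω):
  Node 1: (V_1 - V_3)/1000 + (V_1 - 0)/16 + (V_1 - 24)/220 + (V_1 - V_2)/82 + (V_1 - V_4)/1800 = 0
  Node 2: (V_2 - V_1)/82 + (V_2 - 0)/2200 = 0
  Node 3: (V_3 - V_1)/1000 = 0
  Node 4: (V_4 - 24)/5600 + (V_4 - V_1)/1800 = 0
Collecting terms (coefficients in siemens):
  0.0808·V_1 - 0.0122·V_2 - 0.001·V_3 - 0.0005556·V_4 = 0.1091
  0.01265·V_2 - 0.0122·V_1 = 0
  0.001·V_3 - 0.001·V_1 = 0
  0.0007341·V_4 - 0.0005556·V_1 = 0.004286
Solving these 4 simultaneous equations (Gaussian elimination) gives:
  V_1 = 1.661 V, V_2 = 1.602 V, V_3 = 1.661 V, V_4 = 7.095 V
Power in each resistor, P = (ΔV)²/R:
  P_R1 = (1.661 - 1.661)²/1000 = 0 W
  P_R2 = (1.661 - 0)²/16 = 0.1725 W
  P_R3 = (24 - 1.661)²/220 = 2.268 W
  P_R4 = (24 - 7.095)²/5600 = 0.05103 W
  P_R5 = (1.661 - 1.602)²/82 = 0.00004346 W
  P_R6 = (24 - 0)²/91 = 6.33 W
  P_R7 = (1.661 - 7.095)²/1800 = 0.0164 W
  P_R8 = (1.602 - 0)²/2200 = 0.001166 W
P_total = P_R1 + P_R2 + P_R3 + P_R4 + P_R5 + P_R6 + P_R7 + P_R8 = 8.839 W

Final answer: 8.839 W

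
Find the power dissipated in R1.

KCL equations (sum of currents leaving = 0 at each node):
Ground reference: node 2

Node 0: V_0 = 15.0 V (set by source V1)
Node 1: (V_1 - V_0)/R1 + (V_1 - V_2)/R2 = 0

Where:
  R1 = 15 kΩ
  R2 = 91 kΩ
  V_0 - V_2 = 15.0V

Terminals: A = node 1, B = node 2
Nodal analysis, taking node 2 as the 0 V reference.
Source V1 fixes V_0 = 15 V.
KCL at each unknown node (sum of currents leaving = 0; resistances in Ω):
  Node 1: (V_1 - 15)/15000 + (V_1 - 0)/91000 = 0
Collecting terms: 0.00007766 × V_1 = 0.001  =>  V_1 = 12.88 V
I_R1 = (V_0 - V_1)/R1 = (15 - 12.88)/15000 = 0.0001415 A
P_R1 = I_R1² × R1 = (0.0001415)² × 15000 = 0.0003004 W

Final answer: 0.0003004 W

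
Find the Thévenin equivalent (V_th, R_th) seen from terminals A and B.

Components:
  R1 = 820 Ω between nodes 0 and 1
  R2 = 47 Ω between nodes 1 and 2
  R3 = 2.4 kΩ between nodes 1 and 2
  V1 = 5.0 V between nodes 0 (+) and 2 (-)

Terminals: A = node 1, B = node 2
Step 1 — V_th is the open-circuit voltage V_A - V_B (nothing connected across the terminals).
Nodal analysis, taking node 2 as the 0 V reference.
Source V1 fixes V_0 = 5 V.
KCL at each unknown node (sum of currents leaving = 0; resistances in Ω):
  Node 1: (V_1 - 5)/820 + (V_1 - 0)/47 + (V_1 - 0)/2400 = 0
Collecting terms: 0.02291 × V_1 = 0.006098  =>  V_1 = 0.2661 V
V_th = V_1 - V_2 = 0.2661 - 0 = 0.2661 V
Step 2 — R_th: zero the source — replace V1 by a short circuit (node 2 merges into node 0) — and find the resistance seen between A (node 1) and B (node 0).
Reduce the network between node 1 (A) and node 0 (B) by series/parallel combination:
  Rp1 = R1 ‖ R2 ‖ R3 (parallel, all between nodes 0 and 1) = 1/(1/820 + 1/47 + 1/2400) = 43.64 Ω
R_th = 43.64 Ω

Final answer: V_th = 0.2661 V, R_th = 43.64 Ω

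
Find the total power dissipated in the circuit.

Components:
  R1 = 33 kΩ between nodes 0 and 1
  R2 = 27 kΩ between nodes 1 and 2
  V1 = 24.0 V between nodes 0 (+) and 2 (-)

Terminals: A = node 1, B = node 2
Nodal analysis, taking node 2 as the 0 V reference.
Source V1 fixes V_0 = 24 V.
KCL at each unknown node (sum of currents leaving = 0; resistances in Ω):
  Node 1: (V_1 - 24)/33000 + (V_1 - 0)/27000 = 0
Collecting terms: 0.00006734 × V_1 = 0.0007273  =>  V_1 = 10.8 V
Power in each resistor, P = (ΔV)²/R:
  P_R1 = (24 - 10.8)²/33000 = 0.00528 W
  P_R2 = (10.8 - 0)²/27000 = 0.00432 W
P_total = P_R1 + P_R2 = 0.0096 W

Final answer: 0.0096 W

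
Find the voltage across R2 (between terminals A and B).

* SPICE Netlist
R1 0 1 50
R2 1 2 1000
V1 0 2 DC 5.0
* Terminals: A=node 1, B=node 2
R1 and R2 are in series across V1 (node 0 → node 1 → node 2), and the output A–B is taken across R2, so this is a voltage divider.
Series current: I = V1/(R1 + R2) = 5/(50 + 1000) = 5/1050 = 0.004762 A
V_R2 = I × R2 = V1 × R2/(R1 + R2) = 5 × 1000/1050 = 4.762 V

Final answer: 4.762 V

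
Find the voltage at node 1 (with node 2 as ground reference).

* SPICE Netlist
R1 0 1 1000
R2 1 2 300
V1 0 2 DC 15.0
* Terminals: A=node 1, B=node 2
Nodal analysis, taking node 2 as the 0 V reference.
Source V1 fixes V_0 = 15 V.
KCL at each unknown node (sum of currents leaving = 0; resistances in Ω):
  Node 1: (V_1 - 15)/1000 + (V_1 - 0)/300 = 0
Collecting terms: 0.004333 × V_1 = 0.015  =>  V_1 = 3.462 V
The requested potential is V_1 = 3.462 V.

Final answer: V_1 = 3.462 V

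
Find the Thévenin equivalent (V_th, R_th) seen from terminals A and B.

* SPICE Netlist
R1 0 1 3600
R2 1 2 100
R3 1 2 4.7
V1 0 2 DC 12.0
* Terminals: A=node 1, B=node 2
Step 1 — V_th is the open-circuit voltage V_A - V_B (nothing connected across the terminals).
Nodal analysis, taking node 2 as the 0 V reference.
Source V1 fixes V_0 = 12 V.
KCL at each unknown node (sum of currents leaving = 0; resistances in Ω):
  Node 1: (V_1 - 12)/3600 + (V_1 - 0)/100 + (V_1 - 0)/4.7 = 0
Collecting terms: 0.223 × V_1 = 0.003333  =>  V_1 = 0.01494 V
V_th = V_1 - V_2 = 0.01494 - 0 = 0.01494 V
Step 2 — R_th: zero the source — replace V1 by a short circuit (node 2 merges into node 0) — and find the resistance seen between A (node 1) and B (node 0).
Reduce the network between node 1 (A) and node 0 (B) by series/parallel combination:
  Rp1 = R1 ‖ R2 ‖ R3 (parallel, all between nodes 0 and 1) = 1/(1/3600 + 1/100 + 1/4.7) = 4.483 Ω
R_th = 4.483 Ω

Final answer: V_th = 0.01494 V, R_th = 4.483 Ω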